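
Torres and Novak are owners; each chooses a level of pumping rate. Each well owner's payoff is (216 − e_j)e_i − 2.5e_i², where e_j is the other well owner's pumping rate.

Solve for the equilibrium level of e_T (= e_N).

Torres's payoff is (216 − e_N)e_T − 2.5e_T².
∂π/∂e_T = 216 − e_N − 5e_T = 0, so e_T = 43.2 − 0.2e_N.
The game is symmetric, so in equilibrium e_N = e_T: the reaction function gives 1.2e_T = 43.2, hence e_T = 36.

36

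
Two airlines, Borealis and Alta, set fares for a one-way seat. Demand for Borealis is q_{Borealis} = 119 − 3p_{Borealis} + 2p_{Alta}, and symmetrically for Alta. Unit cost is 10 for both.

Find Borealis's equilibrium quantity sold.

Borealis's profit: π = (p_{Borealis} − 10)(119 − 3p_{Borealis} + 2p_{Alta}).
∂π/∂p_{Borealis} = 149 − 6p_{Borealis} + 2p_{Alta} = 0 ⇒ p_{Borealis} = 149/6 + (1/3)p_{Alta}.
By symmetry p_{Alta} = p_{Borealis}; substituting into the reaction function, (2/3)p_{Borealis} = 149/6 and p_{Borealis} = 37.25.
q_{Borealis} = 119 − 3·37.25 + 2·37.25 = 81.75.

81.75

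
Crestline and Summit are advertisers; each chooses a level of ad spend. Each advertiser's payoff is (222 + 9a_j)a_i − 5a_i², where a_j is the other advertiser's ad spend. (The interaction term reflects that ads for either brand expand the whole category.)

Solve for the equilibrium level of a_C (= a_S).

222

Crestline's payoff is (222 + 9a_S)a_C − 5a_C².
∂π/∂a_C = 222 + 9a_S − 10a_C = 0, so a_C = 22.2 + 0.9a_S.
The game is symmetric, so in equilibrium a_S = a_C: the reaction function gives 0.1a_C = 22.2, hence a_C = 222.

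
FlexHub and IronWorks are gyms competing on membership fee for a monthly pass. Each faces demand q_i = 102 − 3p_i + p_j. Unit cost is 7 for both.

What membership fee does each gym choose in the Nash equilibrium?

24.6

FlexHub's profit: π = (p_{FlexHub} − 7)(102 − 3p_{FlexHub} + p_{IronWorks}).
∂π/∂p_{FlexHub} = 123 − 6p_{FlexHub} + p_{IronWorks} = 0 ⇒ p_{FlexHub} = 20.5 + (1/6)p_{IronWorks}.
By symmetry p_{IronWorks} = p_{FlexHub}; substituting into the reaction function, (5/6)p_{FlexHub} = 20.5 and p_{FlexHub} = 24.6.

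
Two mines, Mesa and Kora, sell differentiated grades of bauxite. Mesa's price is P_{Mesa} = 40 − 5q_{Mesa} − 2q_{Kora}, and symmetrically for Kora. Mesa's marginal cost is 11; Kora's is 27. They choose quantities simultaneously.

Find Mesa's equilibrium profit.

37.8125

Mine Mesa's profit: π = q_{Mesa}(40 − 5q_{Mesa} − 2q_{Kora}) − 11q_{Mesa}.
∂π/∂q_{Mesa} = 29 − 10q_{Mesa} − 2q_{Kora} = 0 ⇒ q_{Mesa} = 2.9 − 0.2q_{Kora}.
Similarly q_{Kora} = 1.3 − 0.2q_{Mesa}.
Solving the two reaction functions simultaneously: (1 − (−0.2)(−0.2))q_{Mesa} = 2.9 − 0.2·1.3, so 0.96q_{Mesa} = 2.64 and q_{Mesa} = 2.75.
Then q_{Kora} = 1.3 − 0.2·2.75 = 0.75.
P_{Mesa} = 40 − 5·2.75 − 2·0.75 = 24.75.
Profit = (24.75 − 11)·2.75 = 37.8125.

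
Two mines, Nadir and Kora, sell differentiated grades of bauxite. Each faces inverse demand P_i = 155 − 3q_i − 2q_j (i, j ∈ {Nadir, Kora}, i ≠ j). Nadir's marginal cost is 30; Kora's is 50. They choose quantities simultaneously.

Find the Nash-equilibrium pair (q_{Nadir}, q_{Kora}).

Mine Nadir's profit: π = q_{Nadir}(155 − 3q_{Nadir} − 2q_{Kora}) − 30q_{Nadir}.
∂π/∂q_{Nadir} = 125 − 6q_{Nadir} − 2q_{Kora} = 0 ⇒ q_{Nadir} = 125/6 − (1/3)q_{Kora}.
Similarly q_{Kora} = 17.5 − (1/3)q_{Nadir}.
Substituting the second reaction function into the first: q_{Nadir} = 125/6 − (1/3)(17.5 − (1/3)q_{Nadir}), which gives (8/9)q_{Nadir} = 15 ⇒ q_{Nadir} = 16.875.
Then q_{Kora} = 17.5 − (1/3)·16.875 = 11.875.

16.875, 11.875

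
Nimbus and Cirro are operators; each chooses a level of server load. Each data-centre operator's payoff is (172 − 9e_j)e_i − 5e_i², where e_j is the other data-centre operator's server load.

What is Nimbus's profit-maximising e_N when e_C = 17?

1.9

Nimbus's payoff is (172 − 9e_C)e_N − 5e_N².
∂π/∂e_N = 172 − 9e_C − 10e_N = 0, so e_N = 17.2 − 0.9e_C.
At e_C = 17: e_N = 17.2 − 0.9·17 = 1.9.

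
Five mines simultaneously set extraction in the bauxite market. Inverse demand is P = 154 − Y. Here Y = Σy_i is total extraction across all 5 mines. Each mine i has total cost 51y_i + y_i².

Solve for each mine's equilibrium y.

12.875

A representative mine's profit is π_i = y_i(154 − Y) − 51y_i − y_i², with Y = y_i + Σ_{j≠i} y_j.
First-order condition: 103 − 4y_i − Σ_{j≠i} y_j = 0.
In a symmetric equilibrium every mine chooses the same y, so Σ_{j≠i} y_j = 4y. The condition becomes 103 − 8y = 0, giving y = 103/8 = 12.875.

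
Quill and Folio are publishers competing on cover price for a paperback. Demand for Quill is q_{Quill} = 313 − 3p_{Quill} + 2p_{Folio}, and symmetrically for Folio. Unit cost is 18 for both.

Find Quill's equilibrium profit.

Quill's profit: π = (p_{Quill} − 18)(313 − 3p_{Quill} + 2p_{Folio}).
∂π/∂p_{Quill} = 367 − 6p_{Quill} + 2p_{Folio} = 0 ⇒ p_{Quill} = 367/6 + (1/3)p_{Folio}.
By symmetry p_{Folio} = p_{Quill}; substituting into the reaction function, (2/3)p_{Quill} = 367/6 and p_{Quill} = 91.75.
q_{Quill} = 313 − 3·91.75 + 2·91.75 = 221.25.
Profit = (91.75 − 18)·221.25 = 16317.1875.

16317.1875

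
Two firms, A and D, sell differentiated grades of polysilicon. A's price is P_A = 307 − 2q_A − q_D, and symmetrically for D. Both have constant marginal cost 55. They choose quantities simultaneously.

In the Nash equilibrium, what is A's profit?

5080.32

Firm A's profit: π = q_A(307 − 2q_A − q_D) − 55q_A.
∂π/∂q_A = 252 − 4q_A − q_D = 0 ⇒ q_A = 63 − 0.25q_D.
Setting q_A = q_D in the reaction function: q_A = 63 − 0.25q_A, so q_A = 63 / 1.25 = 50.4.
P_A = 307 − 2·50.4 − 50.4 = 155.8.
Profit = (155.8 − 55)·50.4 = 5080.32.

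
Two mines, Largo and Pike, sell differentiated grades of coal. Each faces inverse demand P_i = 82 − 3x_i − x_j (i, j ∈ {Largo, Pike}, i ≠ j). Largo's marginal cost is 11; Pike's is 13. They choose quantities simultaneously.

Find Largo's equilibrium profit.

Mine Largo's profit: π = x_{Largo}(82 − 3x_{Largo} − x_{Pike}) − 11x_{Largo}.
∂π/∂x_{Largo} = 71 − 6x_{Largo} − x_{Pike} = 0 ⇒ x_{Largo} = 71/6 − (1/6)x_{Pike}.
Similarly x_{Pike} = 11.5 − (1/6)x_{Largo}.
Solving the two reaction functions simultaneously: (1 − (−1/6)(−1/6))x_{Largo} = 71/6 − (1/6)·11.5, so (35/36)x_{Largo} = 119/12 and x_{Largo} = 10.2.
Then x_{Pike} = 11.5 − (1/6)·10.2 = 9.8.
P_{Largo} = 82 − 3·10.2 − 9.8 = 41.6.
Profit = (41.6 − 11)·10.2 = 312.12.

312.12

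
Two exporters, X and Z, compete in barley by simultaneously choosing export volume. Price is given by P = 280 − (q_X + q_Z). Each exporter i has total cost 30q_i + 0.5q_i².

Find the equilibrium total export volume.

Exporter X's profit: π = q_X(280 − (q_X + q_Z)) − 30q_X − 0.5q_X².
∂π/∂q_X = 250 − 3q_X − q_Z = 0, so q_X = 250/3 − (1/3)q_Z.
Setting q_X = q_Z in the reaction function: q_X = 250/3 − (1/3)q_X, so q_X = (250/3) / (4/3) = 62.5.
Total export volume: 62.5 + 62.5 = 125.

125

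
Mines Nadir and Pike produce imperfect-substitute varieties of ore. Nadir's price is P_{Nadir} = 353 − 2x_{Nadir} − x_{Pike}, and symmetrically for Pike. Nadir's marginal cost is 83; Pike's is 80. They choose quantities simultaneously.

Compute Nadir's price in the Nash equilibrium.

Mine Nadir's profit: π = x_{Nadir}(353 − 2x_{Nadir} − x_{Pike}) − 83x_{Nadir}.
∂π/∂x_{Nadir} = 270 − 4x_{Nadir} − x_{Pike} = 0 ⇒ x_{Nadir} = 67.5 − 0.25x_{Pike}.
Similarly x_{Pike} = 68.25 − 0.25x_{Nadir}.
Solving the two reaction functions simultaneously: (1 − (−0.25)(−0.25))x_{Nadir} = 67.5 − 0.25·68.25, so 0.9375x_{Nadir} = 50.4375 and x_{Nadir} = 53.8.
Then x_{Pike} = 68.25 − 0.25·53.8 = 54.8.
P_{Nadir} = 353 − 2·53.8 − 54.8 = 190.6.

190.6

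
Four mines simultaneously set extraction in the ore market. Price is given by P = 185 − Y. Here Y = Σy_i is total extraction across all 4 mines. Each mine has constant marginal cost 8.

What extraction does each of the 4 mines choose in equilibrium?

A representative mine's profit is π_i = y_i(185 − Y) − 8y_i, with Y = y_i + Σ_{j≠i} y_j.
First-order condition: 177 − 2y_i − Σ_{j≠i} y_j = 0.
In a symmetric equilibrium every mine chooses the same y, so Σ_{j≠i} y_j = 3y. The condition becomes 177 − 5y = 0, giving y = 177/5 = 35.4.

35.4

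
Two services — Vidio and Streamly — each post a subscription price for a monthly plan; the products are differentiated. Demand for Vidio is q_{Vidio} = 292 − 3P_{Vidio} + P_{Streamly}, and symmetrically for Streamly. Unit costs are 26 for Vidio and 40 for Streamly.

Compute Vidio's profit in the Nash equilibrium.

7261.92

Vidio's profit: π = (P_{Vidio} − 26)(292 − 3P_{Vidio} + P_{Streamly}).
∂π/∂P_{Vidio} = 370 − 6P_{Vidio} + P_{Streamly} = 0 ⇒ P_{Vidio} = 185/3 + (1/6)P_{Streamly}.
Similarly P_{Streamly} = 206/3 + (1/6)P_{Vidio}.
Plugging P_{Streamly} into Vidio's best response: P_{Vidio} = 185/3 + (1/6)(206/3 + (1/6)P_{Vidio}) ⇒ (35/36)P_{Vidio} = 658/9, so P_{Vidio} = 75.2.
Then P_{Streamly} = 206/3 + (1/6)·75.2 = 81.2.
q_{Vidio} = 292 − 3·75.2 + 81.2 = 147.6.
Profit = (75.2 − 26)·147.6 = 7261.92.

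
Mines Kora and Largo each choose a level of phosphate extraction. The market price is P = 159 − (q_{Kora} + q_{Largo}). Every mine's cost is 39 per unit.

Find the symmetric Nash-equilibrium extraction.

Mine Kora's profit: π = q_{Kora}(159 − (q_{Kora} + q_{Largo})) − 39q_{Kora}.
∂π/∂q_{Kora} = 120 − 2q_{Kora} − q_{Largo} = 0, so q_{Kora} = 60 − 0.5q_{Largo}.
The game is symmetric, so in equilibrium q_{Largo} = q_{Kora}: the reaction function gives 1.5q_{Kora} = 60, hence q_{Kora} = 40.

40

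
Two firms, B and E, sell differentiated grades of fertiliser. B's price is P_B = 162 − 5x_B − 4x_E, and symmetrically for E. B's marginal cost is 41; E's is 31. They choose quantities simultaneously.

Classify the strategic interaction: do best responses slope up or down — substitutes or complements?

strategic substitutes

Firm B's profit: π = x_B(162 − 5x_B − 4x_E) − 41x_B.
∂π/∂x_B = 121 − 10x_B − 4x_E = 0 ⇒ x_B = 12.1 − 0.4x_E.
The best-response slope dx_B/dx_E = −0.4 < 0: the reaction function is downward-sloping, so the choices are strategic substitutes.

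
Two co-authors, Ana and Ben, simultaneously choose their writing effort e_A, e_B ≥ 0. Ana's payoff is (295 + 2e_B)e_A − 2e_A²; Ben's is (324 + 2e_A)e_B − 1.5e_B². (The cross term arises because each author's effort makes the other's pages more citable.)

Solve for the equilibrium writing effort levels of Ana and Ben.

Expanding Ana's payoff: 295e_A + 2e_Be_A − 2e_A².
∂π/∂e_A = 295 + 2e_B − 4e_A = 0, so e_A = 73.75 + 0.5e_B.
Likewise for Ben: e_B = 108 + (2/3)e_A.
Plugging e_B into Ana's best response: e_A = 73.75 + 0.5(108 + (2/3)e_A) ⇒ (2/3)e_A = 127.75, so e_A = 191.625.
Then e_B = 108 + (2/3)·191.625 = 235.75.

191.625, 235.75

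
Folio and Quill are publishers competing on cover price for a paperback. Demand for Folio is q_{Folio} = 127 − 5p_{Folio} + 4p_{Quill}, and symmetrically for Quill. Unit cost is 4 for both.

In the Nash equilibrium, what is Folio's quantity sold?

Folio's profit: π = (p_{Folio} − 4)(127 − 5p_{Folio} + 4p_{Quill}).
∂π/∂p_{Folio} = 147 − 10p_{Folio} + 4p_{Quill} = 0 ⇒ p_{Folio} = 14.7 + 0.4p_{Quill}.
By symmetry p_{Quill} = p_{Folio}; substituting into the reaction function, 0.6p_{Folio} = 14.7 and p_{Folio} = 24.5.
q_{Folio} = 127 − 5·24.5 + 4·24.5 = 102.5.

102.5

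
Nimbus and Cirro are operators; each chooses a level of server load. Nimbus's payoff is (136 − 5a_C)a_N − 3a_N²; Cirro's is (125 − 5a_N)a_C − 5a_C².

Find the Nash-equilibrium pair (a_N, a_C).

21, 2

Expanding Nimbus's payoff: 136a_N − 5a_Ca_N − 3a_N².
∂π/∂a_N = 136 − 5a_C − 6a_N = 0, so a_N = 68/3 − (5/6)a_C.
Likewise for Cirro: a_C = 12.5 − 0.5a_N.
Plugging a_C into Nimbus's best response: a_N = 68/3 − (5/6)(12.5 − 0.5a_N) ⇒ (7/12)a_N = 12.25, so a_N = 21.
Then a_C = 12.5 − 0.5·21 = 2.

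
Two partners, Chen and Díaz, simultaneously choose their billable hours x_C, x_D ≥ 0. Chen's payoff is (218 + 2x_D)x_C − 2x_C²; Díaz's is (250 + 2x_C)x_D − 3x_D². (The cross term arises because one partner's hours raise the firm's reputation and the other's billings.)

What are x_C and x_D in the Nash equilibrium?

90.4, 71.8

Expanding Chen's payoff: 218x_C + 2x_Dx_C − 2x_C².
∂π/∂x_C = 218 + 2x_D − 4x_C = 0, so x_C = 54.5 + 0.5x_D.
Likewise for Díaz: x_D = 125/3 + (1/3)x_C.
Solving the two reaction functions simultaneously: (1 − (0.5)(1/3))x_C = 54.5 + 0.5·(125/3), so (5/6)x_C = 226/3 and x_C = 90.4.
Then x_D = 125/3 + (1/3)·90.4 = 71.8.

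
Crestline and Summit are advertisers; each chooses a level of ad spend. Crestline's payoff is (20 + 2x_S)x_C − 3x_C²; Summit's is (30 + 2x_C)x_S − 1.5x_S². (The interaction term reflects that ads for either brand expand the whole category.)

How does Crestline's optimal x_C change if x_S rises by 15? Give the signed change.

Expanding Crestline's payoff: 20x_C + 2x_Sx_C − 3x_C².
∂π/∂x_C = 20 + 2x_S − 6x_C = 0, so x_C = 10/3 + (1/3)x_S.
The reaction-function slope is 1/3, so a 15-unit rise in x_S moves x_C by 1/3 × 15 = 5. Crestline's best response rises — the actions are strategic complements.

5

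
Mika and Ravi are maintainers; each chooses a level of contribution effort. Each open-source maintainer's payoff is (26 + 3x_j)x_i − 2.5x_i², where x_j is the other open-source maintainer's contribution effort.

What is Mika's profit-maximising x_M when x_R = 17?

Mika's payoff is (26 + 3x_R)x_M − 2.5x_M².
∂π/∂x_M = 26 + 3x_R − 5x_M = 0, so x_M = 5.2 + 0.6x_R.
At x_R = 17: x_M = 5.2 + 0.6·17 = 15.4.

15.4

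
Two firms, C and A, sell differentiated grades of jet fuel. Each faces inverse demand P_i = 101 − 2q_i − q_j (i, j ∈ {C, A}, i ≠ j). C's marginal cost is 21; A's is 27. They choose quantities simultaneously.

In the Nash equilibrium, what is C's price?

53.8

Firm C's profit: π = q_C(101 − 2q_C − q_A) − 21q_C.
∂π/∂q_C = 80 − 4q_C − q_A = 0 ⇒ q_C = 20 − 0.25q_A.
Similarly q_A = 18.5 − 0.25q_C.
Plugging q_A into C's best response: q_C = 20 − 0.25(18.5 − 0.25q_C) ⇒ 0.9375q_C = 15.375, so q_C = 16.4.
Then q_A = 18.5 − 0.25·16.4 = 14.4.
P_C = 101 − 2·16.4 − 14.4 = 53.8.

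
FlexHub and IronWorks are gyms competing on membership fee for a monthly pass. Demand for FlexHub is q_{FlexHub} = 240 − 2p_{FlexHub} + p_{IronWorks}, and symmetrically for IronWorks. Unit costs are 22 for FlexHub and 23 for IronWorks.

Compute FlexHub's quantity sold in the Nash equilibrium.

145.6

FlexHub's profit: π = (p_{FlexHub} − 22)(240 − 2p_{FlexHub} + p_{IronWorks}).
∂π/∂p_{FlexHub} = 284 − 4p_{FlexHub} + p_{IronWorks} = 0 ⇒ p_{FlexHub} = 71 + 0.25p_{IronWorks}.
Similarly p_{IronWorks} = 71.5 + 0.25p_{FlexHub}.
Solving the two reaction functions simultaneously: (1 − (0.25)(0.25))p_{FlexHub} = 71 + 0.25·71.5, so 0.9375p_{FlexHub} = 88.875 and p_{FlexHub} = 94.8.
Then p_{IronWorks} = 71.5 + 0.25·94.8 = 95.2.
q_{FlexHub} = 240 − 2·94.8 + 95.2 = 145.6.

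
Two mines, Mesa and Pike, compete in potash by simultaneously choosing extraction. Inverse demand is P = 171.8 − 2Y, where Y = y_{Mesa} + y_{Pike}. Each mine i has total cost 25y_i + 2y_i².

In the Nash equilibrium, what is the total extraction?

29.36

Mine Mesa's profit: π = y_{Mesa}(171.8 − 2(y_{Mesa} + y_{Pike})) − 25y_{Mesa} − 2y_{Mesa}².
∂π/∂y_{Mesa} = 146.8 − 8y_{Mesa} − 2y_{Pike} = 0, so y_{Mesa} = 18.35 − 0.25y_{Pike}.
The game is symmetric, so in equilibrium y_{Pike} = y_{Mesa}: the reaction function gives 1.25y_{Mesa} = 18.35, hence y_{Mesa} = 14.68.
Total extraction: 14.68 + 14.68 = 29.36.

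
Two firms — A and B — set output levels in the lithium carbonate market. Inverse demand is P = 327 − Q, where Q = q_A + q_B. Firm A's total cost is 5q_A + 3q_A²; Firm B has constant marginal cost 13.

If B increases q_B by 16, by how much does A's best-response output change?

Firm A's profit: π = q_A(327 − (q_A + q_B)) − 5q_A − 3q_A².
∂π/∂q_A = 322 − 8q_A − q_B = 0, so q_A = 40.25 − 0.125q_B.
The reaction-function slope is −0.125, so a 16-unit rise in q_B moves q_A by −0.125 × 16 = −2. A's best response falls — the actions are strategic substitutes.

-2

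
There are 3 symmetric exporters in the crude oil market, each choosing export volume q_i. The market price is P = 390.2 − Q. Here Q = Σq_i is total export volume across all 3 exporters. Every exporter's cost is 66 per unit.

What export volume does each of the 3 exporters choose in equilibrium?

A representative exporter's profit is π_i = q_i(390.2 − Q) − 66q_i, with Q = q_i + Σ_{j≠i} q_j.
First-order condition: 324.2 − 2q_i − Σ_{j≠i} q_j = 0.
In a symmetric equilibrium every exporter chooses the same q, so Σ_{j≠i} q_j = 2q. The condition becomes 324.2 − 4q = 0, giving q = 324.2/4 = 81.05.

81.05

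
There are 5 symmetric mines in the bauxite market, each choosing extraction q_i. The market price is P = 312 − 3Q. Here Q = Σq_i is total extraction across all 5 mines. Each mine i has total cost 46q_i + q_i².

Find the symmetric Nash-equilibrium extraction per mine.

13.3

A representative mine's profit is π_i = q_i(312 − 3Q) − 46q_i − q_i², with Q = q_i + Σ_{j≠i} q_j.
First-order condition: 266 − 8q_i − 3Σ_{j≠i} q_j = 0.
In a symmetric equilibrium every mine chooses the same q, so Σ_{j≠i} q_j = 4q. The condition becomes 266 − 20q = 0, giving q = 266/20 = 13.3.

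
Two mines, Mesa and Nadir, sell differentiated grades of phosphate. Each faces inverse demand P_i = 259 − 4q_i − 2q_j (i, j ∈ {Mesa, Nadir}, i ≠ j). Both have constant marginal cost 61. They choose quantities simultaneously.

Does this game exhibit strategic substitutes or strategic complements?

Mine Mesa's profit: π = q_{Mesa}(259 − 4q_{Mesa} − 2q_{Nadir}) − 61q_{Mesa}.
∂π/∂q_{Mesa} = 198 − 8q_{Mesa} − 2q_{Nadir} = 0 ⇒ q_{Mesa} = 24.75 − 0.25q_{Nadir}.
The best-response slope dq_{Mesa}/dq_{Nadir} = −0.25 < 0: the reaction function is downward-sloping, so the choices are strategic substitutes.

strategic substitutes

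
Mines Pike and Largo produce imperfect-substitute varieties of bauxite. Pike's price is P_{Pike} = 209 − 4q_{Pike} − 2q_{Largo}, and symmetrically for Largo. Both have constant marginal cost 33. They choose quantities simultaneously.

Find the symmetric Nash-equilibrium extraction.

17.6

Mine Pike's profit: π = q_{Pike}(209 − 4q_{Pike} − 2q_{Largo}) − 33q_{Pike}.
∂π/∂q_{Pike} = 176 − 8q_{Pike} − 2q_{Largo} = 0 ⇒ q_{Pike} = 22 − 0.25q_{Largo}.
By symmetry q_{Largo} = q_{Pike}; substituting into the reaction function, 1.25q_{Pike} = 22 and q_{Pike} = 17.6.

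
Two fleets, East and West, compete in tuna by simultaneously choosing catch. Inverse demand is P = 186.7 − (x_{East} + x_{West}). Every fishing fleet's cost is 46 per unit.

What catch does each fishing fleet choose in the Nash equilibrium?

Fishing fleet East's profit: π = x_{East}(186.7 − (x_{East} + x_{West})) − 46x_{East}.
∂π/∂x_{East} = 140.7 − 2x_{East} − x_{West} = 0, so x_{East} = 70.35 − 0.5x_{West}.
Setting x_{East} = x_{West} in the reaction function: x_{East} = 70.35 − 0.5x_{East}, so x_{East} = 70.35 / 1.5 = 46.9.

46.9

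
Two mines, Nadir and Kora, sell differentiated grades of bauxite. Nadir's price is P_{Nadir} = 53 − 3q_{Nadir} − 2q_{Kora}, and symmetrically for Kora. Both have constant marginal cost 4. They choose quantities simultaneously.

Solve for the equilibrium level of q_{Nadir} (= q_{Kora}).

6.125

Mine Nadir's profit: π = q_{Nadir}(53 − 3q_{Nadir} − 2q_{Kora}) − 4q_{Nadir}.
∂π/∂q_{Nadir} = 49 − 6q_{Nadir} − 2q_{Kora} = 0 ⇒ q_{Nadir} = 49/6 − (1/3)q_{Kora}.
By symmetry q_{Kora} = q_{Nadir}; substituting into the reaction function, (4/3)q_{Nadir} = 49/6 and q_{Nadir} = 6.125.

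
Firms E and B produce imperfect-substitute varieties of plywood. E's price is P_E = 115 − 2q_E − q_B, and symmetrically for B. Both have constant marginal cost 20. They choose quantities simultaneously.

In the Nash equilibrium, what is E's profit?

722

Firm E's profit: π = q_E(115 − 2q_E − q_B) − 20q_E.
∂π/∂q_E = 95 − 4q_E − q_B = 0 ⇒ q_E = 23.75 − 0.25q_B.
Setting q_E = q_B in the reaction function: q_E = 23.75 − 0.25q_E, so q_E = 23.75 / 1.25 = 19.
P_E = 115 − 2·19 − 19 = 58.
Profit = (58 − 20)·19 = 722.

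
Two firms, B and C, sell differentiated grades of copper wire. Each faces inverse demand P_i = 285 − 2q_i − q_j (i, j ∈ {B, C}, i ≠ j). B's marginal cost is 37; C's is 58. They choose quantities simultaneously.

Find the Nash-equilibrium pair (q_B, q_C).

Firm B's profit: π = q_B(285 − 2q_B − q_C) − 37q_B.
∂π/∂q_B = 248 − 4q_B − q_C = 0 ⇒ q_B = 62 − 0.25q_C.
Similarly q_C = 56.75 − 0.25q_B.
Plugging q_C into B's best response: q_B = 62 − 0.25(56.75 − 0.25q_B) ⇒ 0.9375q_B = 47.8125, so q_B = 51.
Then q_C = 56.75 − 0.25·51 = 44.

51, 44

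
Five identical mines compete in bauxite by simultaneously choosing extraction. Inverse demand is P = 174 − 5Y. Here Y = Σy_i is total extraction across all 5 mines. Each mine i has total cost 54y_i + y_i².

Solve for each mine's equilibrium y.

A representative mine's profit is π_i = y_i(174 − 5Y) − 54y_i − y_i², with Y = y_i + Σ_{j≠i} y_j.
First-order condition: 120 − 12y_i − 5Σ_{j≠i} y_j = 0.
In a symmetric equilibrium every mine chooses the same y, so Σ_{j≠i} y_j = 4y. The condition becomes 120 − 32y = 0, giving y = 120/32 = 3.75.

3.75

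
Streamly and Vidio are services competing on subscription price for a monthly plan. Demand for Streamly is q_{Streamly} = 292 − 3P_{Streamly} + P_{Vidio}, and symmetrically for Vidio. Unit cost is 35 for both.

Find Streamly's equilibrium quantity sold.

Streamly's profit: π = (P_{Streamly} − 35)(292 − 3P_{Streamly} + P_{Vidio}).
∂π/∂P_{Streamly} = 397 − 6P_{Streamly} + P_{Vidio} = 0 ⇒ P_{Streamly} = 397/6 + (1/6)P_{Vidio}.
Setting P_{Streamly} = P_{Vidio} in the reaction function: P_{Streamly} = 397/6 + (1/6)P_{Streamly}, so P_{Streamly} = (397/6) / (5/6) = 79.4.
q_{Streamly} = 292 − 3·79.4 + 79.4 = 133.2.

133.2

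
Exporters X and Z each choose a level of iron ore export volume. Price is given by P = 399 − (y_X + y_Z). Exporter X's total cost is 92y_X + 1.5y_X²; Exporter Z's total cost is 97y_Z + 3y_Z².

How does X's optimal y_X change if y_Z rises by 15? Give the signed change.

Exporter X's profit: π = y_X(399 − (y_X + y_Z)) − 92y_X − 1.5y_X².
∂π/∂y_X = 307 − 5y_X − y_Z = 0, so y_X = 61.4 − 0.2y_Z.
The reaction-function slope is −0.2, so a 15-unit rise in y_Z moves y_X by −0.2 × 15 = −3. X's best response falls — the actions are strategic substitutes.

-3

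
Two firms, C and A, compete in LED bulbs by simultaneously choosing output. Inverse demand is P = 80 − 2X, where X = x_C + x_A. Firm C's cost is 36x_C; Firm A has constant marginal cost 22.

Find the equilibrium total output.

17

Firm C's profit: π = x_C(80 − 2(x_C + x_A)) − 36x_C.
∂π/∂x_C = 44 − 4x_C − 2x_A = 0, so x_C = 11 − 0.5x_A.
By the same steps for A: x_A = 14.5 − 0.5x_C.
Plugging x_A into C's best response: x_C = 11 − 0.5(14.5 − 0.5x_C) ⇒ 0.75x_C = 3.75, so x_C = 5.
Then x_A = 14.5 − 0.5·5 = 12.
Total output: 5 + 12 = 17.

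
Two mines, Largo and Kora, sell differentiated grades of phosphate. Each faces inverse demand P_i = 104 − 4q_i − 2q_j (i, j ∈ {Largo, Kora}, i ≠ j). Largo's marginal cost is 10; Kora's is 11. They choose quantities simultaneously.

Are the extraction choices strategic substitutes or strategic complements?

strategic substitutes

Mine Largo's profit: π = q_{Largo}(104 − 4q_{Largo} − 2q_{Kora}) − 10q_{Largo}.
∂π/∂q_{Largo} = 94 − 8q_{Largo} − 2q_{Kora} = 0 ⇒ q_{Largo} = 11.75 − 0.25q_{Kora}.
The best-response slope dq_{Largo}/dq_{Kora} = −0.25 < 0: the reaction function is downward-sloping, so the choices are strategic substitutes.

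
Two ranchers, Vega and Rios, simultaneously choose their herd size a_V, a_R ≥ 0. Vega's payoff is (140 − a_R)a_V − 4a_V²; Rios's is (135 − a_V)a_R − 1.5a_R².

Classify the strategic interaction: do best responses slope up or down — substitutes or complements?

Expanding Vega's payoff: 140a_V − a_Ra_V − 4a_V².
∂π/∂a_V = 140 − a_R − 8a_V = 0, so a_V = 17.5 − 0.125a_R.
The best-response slope da_V/da_R = −0.125 < 0: the reaction function is downward-sloping, so the choices are strategic substitutes.

strategic substitutes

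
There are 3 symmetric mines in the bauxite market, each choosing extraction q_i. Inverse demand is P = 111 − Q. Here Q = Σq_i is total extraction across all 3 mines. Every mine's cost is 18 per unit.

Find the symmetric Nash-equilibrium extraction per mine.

A representative mine's profit is π_i = q_i(111 − Q) − 18q_i, with Q = q_i + Σ_{j≠i} q_j.
First-order condition: 93 − 2q_i − Σ_{j≠i} q_j = 0.
In a symmetric equilibrium every mine chooses the same q, so Σ_{j≠i} q_j = 2q. The condition becomes 93 − 4q = 0, giving q = 93/4 = 23.25.

23.25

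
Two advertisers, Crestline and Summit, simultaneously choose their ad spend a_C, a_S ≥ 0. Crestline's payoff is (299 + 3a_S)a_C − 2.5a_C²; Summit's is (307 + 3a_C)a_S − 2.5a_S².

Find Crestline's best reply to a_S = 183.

Expanding Crestline's payoff: 299a_C + 3a_Sa_C − 2.5a_C².
∂π/∂a_C = 299 + 3a_S − 5a_C = 0, so a_C = 59.8 + 0.6a_S.
At a_S = 183: a_C = 59.8 + 0.6·183 = 169.6.

169.6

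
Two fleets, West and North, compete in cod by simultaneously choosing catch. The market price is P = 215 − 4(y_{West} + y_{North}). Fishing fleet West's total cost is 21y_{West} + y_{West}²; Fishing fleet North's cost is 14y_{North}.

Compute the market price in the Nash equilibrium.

Fishing fleet West's profit: π = y_{West}(215 − 4(y_{West} + y_{North})) − 21y_{West} − y_{West}².
∂π/∂y_{West} = 194 − 10y_{West} − 4y_{North} = 0, so y_{West} = 19.4 − 0.4y_{North}.
For North: ∂π/∂y_{North} = 201 − 8y_{North} − 4y_{West} = 0 ⇒ y_{North} = 25.125 − 0.5y_{West}.
Plugging y_{North} into West's best response: y_{West} = 19.4 − 0.4(25.125 − 0.5y_{West}) ⇒ 0.8y_{West} = 9.35, so y_{West} = 11.6875.
Then y_{North} = 25.125 − 0.5·11.6875 = 617/32.
Equilibrium price: P = 215 − 4·(991/32) = 91.125.

91.125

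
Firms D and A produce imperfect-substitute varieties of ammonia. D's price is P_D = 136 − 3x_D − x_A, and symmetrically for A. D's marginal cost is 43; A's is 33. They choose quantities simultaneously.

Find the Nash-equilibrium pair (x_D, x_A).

Firm D's profit: π = x_D(136 − 3x_D − x_A) − 43x_D.
∂π/∂x_D = 93 − 6x_D − x_A = 0 ⇒ x_D = 15.5 − (1/6)x_A.
Similarly x_A = 103/6 − (1/6)x_D.
Plugging x_A into D's best response: x_D = 15.5 − (1/6)(103/6 − (1/6)x_D) ⇒ (35/36)x_D = 455/36, so x_D = 13.
Then x_A = 103/6 − (1/6)·13 = 15.

13, 15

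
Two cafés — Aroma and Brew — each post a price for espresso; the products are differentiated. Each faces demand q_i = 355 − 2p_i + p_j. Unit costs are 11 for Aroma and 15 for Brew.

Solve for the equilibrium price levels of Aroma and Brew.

Aroma's profit: π = (p_{Aroma} − 11)(355 − 2p_{Aroma} + p_{Brew}).
∂π/∂p_{Aroma} = 377 − 4p_{Aroma} + p_{Brew} = 0 ⇒ p_{Aroma} = 94.25 + 0.25p_{Brew}.
Similarly p_{Brew} = 96.25 + 0.25p_{Aroma}.
Solving the two reaction functions simultaneously: (1 − (0.25)(0.25))p_{Aroma} = 94.25 + 0.25·96.25, so 0.9375p_{Aroma} = 118.3125 and p_{Aroma} = 126.2.
Then p_{Brew} = 96.25 + 0.25·126.2 = 127.8.

126.2, 127.8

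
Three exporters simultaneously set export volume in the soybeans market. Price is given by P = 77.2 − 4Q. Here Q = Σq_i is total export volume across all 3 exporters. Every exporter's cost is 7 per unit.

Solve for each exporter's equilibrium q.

A representative exporter's profit is π_i = q_i(77.2 − 4Q) − 7q_i, with Q = q_i + Σ_{j≠i} q_j.
First-order condition: 70.2 − 8q_i − 4Σ_{j≠i} q_j = 0.
In a symmetric equilibrium every exporter chooses the same q, so Σ_{j≠i} q_j = 2q. The condition becomes 70.2 − 16q = 0, giving q = 70.2/16 = 4.3875.

4.3875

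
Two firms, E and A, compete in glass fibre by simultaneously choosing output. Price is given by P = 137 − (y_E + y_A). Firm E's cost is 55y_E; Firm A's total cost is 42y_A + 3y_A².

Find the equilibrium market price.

Firm E's profit: π = y_E(137 − (y_E + y_A)) − 55y_E.
∂π/∂y_E = 82 − 2y_E − y_A = 0, so y_E = 41 − 0.5y_A.
For A: ∂π/∂y_A = 95 − 8y_A − y_E = 0 ⇒ y_A = 11.875 − 0.125y_E.
Solving the two reaction functions simultaneously: (1 − (−0.5)(−0.125))y_E = 41 − 0.5·11.875, so 0.9375y_E = 35.0625 and y_E = 37.4.
Then y_A = 11.875 − 0.125·37.4 = 7.2.
Equilibrium price: P = 137 − 44.6 = 92.4.

92.4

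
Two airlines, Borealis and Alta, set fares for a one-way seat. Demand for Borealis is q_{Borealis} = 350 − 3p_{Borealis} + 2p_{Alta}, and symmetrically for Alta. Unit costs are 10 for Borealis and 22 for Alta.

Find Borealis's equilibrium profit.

Borealis's profit: π = (p_{Borealis} − 10)(350 − 3p_{Borealis} + 2p_{Alta}).
∂π/∂p_{Borealis} = 380 − 6p_{Borealis} + 2p_{Alta} = 0 ⇒ p_{Borealis} = 190/3 + (1/3)p_{Alta}.
Similarly p_{Alta} = 208/3 + (1/3)p_{Borealis}.
Substituting the second reaction function into the first: p_{Borealis} = 190/3 + (1/3)(208/3 + (1/3)p_{Borealis}), which gives (8/9)p_{Borealis} = 778/9 ⇒ p_{Borealis} = 97.25.
Then p_{Alta} = 208/3 + (1/3)·97.25 = 101.75.
q_{Borealis} = 350 − 3·97.25 + 2·101.75 = 261.75.
Profit = (97.25 − 10)·261.75 = 22837.6875.

22837.6875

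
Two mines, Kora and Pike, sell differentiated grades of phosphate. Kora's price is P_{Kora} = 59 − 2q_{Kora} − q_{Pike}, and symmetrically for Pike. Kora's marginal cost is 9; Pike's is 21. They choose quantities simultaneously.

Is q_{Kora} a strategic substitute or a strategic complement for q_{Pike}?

Mine Kora's profit: π = q_{Kora}(59 − 2q_{Kora} − q_{Pike}) − 9q_{Kora}.
∂π/∂q_{Kora} = 50 − 4q_{Kora} − q_{Pike} = 0 ⇒ q_{Kora} = 12.5 − 0.25q_{Pike}.
The best-response slope dq_{Kora}/dq_{Pike} = −0.25 < 0: the reaction function is downward-sloping, so the choices are strategic substitutes.

strategic substitutes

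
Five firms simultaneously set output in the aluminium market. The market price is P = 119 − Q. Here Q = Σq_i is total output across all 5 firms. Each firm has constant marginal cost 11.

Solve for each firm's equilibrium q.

A representative firm's profit is π_i = q_i(119 − Q) − 11q_i, with Q = q_i + Σ_{j≠i} q_j.
First-order condition: 108 − 2q_i − Σ_{j≠i} q_j = 0.
In a symmetric equilibrium every firm chooses the same q, so Σ_{j≠i} q_j = 4q. The condition becomes 108 − 6q = 0, giving q = 108/6 = 18.

18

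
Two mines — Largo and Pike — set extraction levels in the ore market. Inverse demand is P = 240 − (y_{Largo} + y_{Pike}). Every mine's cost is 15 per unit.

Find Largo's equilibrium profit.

5625

Mine Largo's profit: π = y_{Largo}(240 − (y_{Largo} + y_{Pike})) − 15y_{Largo}.
∂π/∂y_{Largo} = 225 − 2y_{Largo} − y_{Pike} = 0, so y_{Largo} = 112.5 − 0.5y_{Pike}.
The game is symmetric, so in equilibrium y_{Pike} = y_{Largo}: the reaction function gives 1.5y_{Largo} = 112.5, hence y_{Largo} = 75.
Price P = 240 − 150 = 90.
Largo's profit: (90 − 15)·75 = 5625.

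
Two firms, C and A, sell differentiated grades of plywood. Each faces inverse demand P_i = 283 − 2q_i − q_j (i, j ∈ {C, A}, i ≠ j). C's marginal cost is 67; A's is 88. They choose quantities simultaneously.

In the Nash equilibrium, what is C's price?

156.2

Firm C's profit: π = q_C(283 − 2q_C − q_A) − 67q_C.
∂π/∂q_C = 216 − 4q_C − q_A = 0 ⇒ q_C = 54 − 0.25q_A.
Similarly q_A = 48.75 − 0.25q_C.
Plugging q_A into C's best response: q_C = 54 − 0.25(48.75 − 0.25q_C) ⇒ 0.9375q_C = 41.8125, so q_C = 44.6.
Then q_A = 48.75 − 0.25·44.6 = 37.6.
P_C = 283 − 2·44.6 − 37.6 = 156.2.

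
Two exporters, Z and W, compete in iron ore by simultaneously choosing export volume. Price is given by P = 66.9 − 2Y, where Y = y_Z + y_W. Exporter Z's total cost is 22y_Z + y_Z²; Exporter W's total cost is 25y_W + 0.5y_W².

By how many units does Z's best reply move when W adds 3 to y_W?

Exporter Z's profit: π = y_Z(66.9 − 2(y_Z + y_W)) − 22y_Z − y_Z².
∂π/∂y_Z = 44.9 − 6y_Z − 2y_W = 0, so y_Z = 449/60 − (1/3)y_W.
The reaction-function slope is −1/3, so a 3-unit rise in y_W moves y_Z by −1/3 × 3 = −1. Z's best response falls — the actions are strategic substitutes.

-1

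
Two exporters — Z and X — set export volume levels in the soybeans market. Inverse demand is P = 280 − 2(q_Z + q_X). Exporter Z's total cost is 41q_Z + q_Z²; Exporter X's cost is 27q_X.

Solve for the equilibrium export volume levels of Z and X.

22.5, 52

Exporter Z's profit: π = q_Z(280 − 2(q_Z + q_X)) − 41q_Z − q_Z².
∂π/∂q_Z = 239 − 6q_Z − 2q_X = 0, so q_Z = 239/6 − (1/3)q_X.
For X: ∂π/∂q_X = 253 − 4q_X − 2q_Z = 0 ⇒ q_X = 63.25 − 0.5q_Z.
Substituting the second reaction function into the first: q_Z = 239/6 − (1/3)(63.25 − 0.5q_Z), which gives (5/6)q_Z = 18.75 ⇒ q_Z = 22.5.
Then q_X = 63.25 − 0.5·22.5 = 52.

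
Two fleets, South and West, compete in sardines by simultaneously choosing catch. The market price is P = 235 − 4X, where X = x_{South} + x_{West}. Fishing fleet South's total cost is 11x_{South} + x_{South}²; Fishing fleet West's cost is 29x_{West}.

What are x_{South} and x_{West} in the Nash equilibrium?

Fishing fleet South's profit: π = x_{South}(235 − 4(x_{South} + x_{West})) − 11x_{South} − x_{South}².
∂π/∂x_{South} = 224 − 10x_{South} − 4x_{West} = 0, so x_{South} = 22.4 − 0.4x_{West}.
For West: ∂π/∂x_{West} = 206 − 8x_{West} − 4x_{South} = 0 ⇒ x_{West} = 25.75 − 0.5x_{South}.
Solving the two reaction functions simultaneously: (1 − (−0.4)(−0.5))x_{South} = 22.4 − 0.4·25.75, so 0.8x_{South} = 12.1 and x_{South} = 15.125.
Then x_{West} = 25.75 − 0.5·15.125 = 18.1875.

15.125, 18.1875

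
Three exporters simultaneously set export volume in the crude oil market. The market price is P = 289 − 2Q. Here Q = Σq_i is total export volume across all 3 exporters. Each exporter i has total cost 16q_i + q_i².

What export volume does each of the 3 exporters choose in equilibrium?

27.3

A representative exporter's profit is π_i = q_i(289 − 2Q) − 16q_i − q_i², with Q = q_i + Σ_{j≠i} q_j.
First-order condition: 273 − 6q_i − 2Σ_{j≠i} q_j = 0.
With identical exporters, set every q_j = q: then 273 − 6q − 4q = 0, i.e. q = 273/10 = 27.3.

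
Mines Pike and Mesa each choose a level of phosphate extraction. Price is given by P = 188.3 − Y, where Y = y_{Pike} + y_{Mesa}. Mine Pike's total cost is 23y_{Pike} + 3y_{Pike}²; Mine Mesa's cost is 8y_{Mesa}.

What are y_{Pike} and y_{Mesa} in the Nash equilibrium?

Mine Pike's profit: π = y_{Pike}(188.3 − (y_{Pike} + y_{Mesa})) − 23y_{Pike} − 3y_{Pike}².
∂π/∂y_{Pike} = 165.3 − 8y_{Pike} − y_{Mesa} = 0, so y_{Pike} = 20.6625 − 0.125y_{Mesa}.
For Mesa: ∂π/∂y_{Mesa} = 180.3 − 2y_{Mesa} − y_{Pike} = 0 ⇒ y_{Mesa} = 90.15 − 0.5y_{Pike}.
Substituting the second reaction function into the first: y_{Pike} = 20.6625 − 0.125(90.15 − 0.5y_{Pike}), which gives 0.9375y_{Pike} = 1503/160 ⇒ y_{Pike} = 10.02.
Then y_{Mesa} = 90.15 − 0.5·10.02 = 85.14.

10.02, 85.14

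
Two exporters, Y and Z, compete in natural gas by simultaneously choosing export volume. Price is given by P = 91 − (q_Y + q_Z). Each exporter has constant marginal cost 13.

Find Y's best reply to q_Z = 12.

Exporter Y's profit: π = q_Y(91 − (q_Y + q_Z)) − 13q_Y.
∂π/∂q_Y = 78 − 2q_Y − q_Z = 0, so q_Y = 39 − 0.5q_Z.
At q_Z = 12: q_Y = 39 − 0.5·12 = 33.

33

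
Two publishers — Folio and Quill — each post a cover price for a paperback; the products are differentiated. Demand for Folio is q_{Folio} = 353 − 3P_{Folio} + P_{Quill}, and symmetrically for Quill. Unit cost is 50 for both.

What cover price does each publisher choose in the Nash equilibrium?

100.6

Folio's profit: π = (P_{Folio} − 50)(353 − 3P_{Folio} + P_{Quill}).
∂π/∂P_{Folio} = 503 − 6P_{Folio} + P_{Quill} = 0 ⇒ P_{Folio} = 503/6 + (1/6)P_{Quill}.
The game is symmetric, so in equilibrium P_{Quill} = P_{Folio}: the reaction function gives (5/6)P_{Folio} = 503/6, hence P_{Folio} = 100.6.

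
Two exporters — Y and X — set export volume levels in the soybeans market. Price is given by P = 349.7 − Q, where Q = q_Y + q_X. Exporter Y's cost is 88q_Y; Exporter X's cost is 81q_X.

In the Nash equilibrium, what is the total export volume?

Exporter Y's profit: π = q_Y(349.7 − (q_Y + q_X)) − 88q_Y.
∂π/∂q_Y = 261.7 − 2q_Y − q_X = 0, so q_Y = 130.85 − 0.5q_X.
By the same steps for X: q_X = 134.35 − 0.5q_Y.
Solving the two reaction functions simultaneously: (1 − (−0.5)(−0.5))q_Y = 130.85 − 0.5·134.35, so 0.75q_Y = 63.675 and q_Y = 84.9.
Then q_X = 134.35 − 0.5·84.9 = 91.9.
Total export volume: 84.9 + 91.9 = 176.8.

176.8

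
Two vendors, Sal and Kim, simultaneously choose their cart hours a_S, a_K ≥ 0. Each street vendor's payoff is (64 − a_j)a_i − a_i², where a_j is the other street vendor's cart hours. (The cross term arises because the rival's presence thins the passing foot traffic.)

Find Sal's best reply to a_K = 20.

22

Sal's payoff is (64 − a_K)a_S − a_S².
∂π/∂a_S = 64 − a_K − 2a_S = 0, so a_S = 32 − 0.5a_K.
At a_K = 20: a_S = 32 − 0.5·20 = 22.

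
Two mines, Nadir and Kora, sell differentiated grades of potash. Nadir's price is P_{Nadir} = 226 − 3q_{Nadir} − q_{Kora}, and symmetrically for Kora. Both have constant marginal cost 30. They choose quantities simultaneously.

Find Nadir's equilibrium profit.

2352

Mine Nadir's profit: π = q_{Nadir}(226 − 3q_{Nadir} − q_{Kora}) − 30q_{Nadir}.
∂π/∂q_{Nadir} = 196 − 6q_{Nadir} − q_{Kora} = 0 ⇒ q_{Nadir} = 98/3 − (1/6)q_{Kora}.
Setting q_{Nadir} = q_{Kora} in the reaction function: q_{Nadir} = 98/3 − (1/6)q_{Nadir}, so q_{Nadir} = (98/3) / (7/6) = 28.
P_{Nadir} = 226 − 3·28 − 28 = 114.
Profit = (114 − 30)·28 = 2352.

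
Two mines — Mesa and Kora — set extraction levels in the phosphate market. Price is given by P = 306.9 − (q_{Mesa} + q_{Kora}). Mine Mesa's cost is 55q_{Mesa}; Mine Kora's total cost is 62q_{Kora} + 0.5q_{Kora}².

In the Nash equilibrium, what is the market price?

157.16

Mine Mesa's profit: π = q_{Mesa}(306.9 − (q_{Mesa} + q_{Kora})) − 55q_{Mesa}.
∂π/∂q_{Mesa} = 251.9 − 2q_{Mesa} − q_{Kora} = 0, so q_{Mesa} = 125.95 − 0.5q_{Kora}.
For Kora: ∂π/∂q_{Kora} = 244.9 − 3q_{Kora} − q_{Mesa} = 0 ⇒ q_{Kora} = 2449/30 − (1/3)q_{Mesa}.
Solving the two reaction functions simultaneously: (1 − (−0.5)(−1/3))q_{Mesa} = 125.95 − 0.5·(2449/30), so (5/6)q_{Mesa} = 1277/15 and q_{Mesa} = 102.16.
Then q_{Kora} = 2449/30 − (1/3)·102.16 = 47.58.
Equilibrium price: P = 306.9 − 149.74 = 157.16.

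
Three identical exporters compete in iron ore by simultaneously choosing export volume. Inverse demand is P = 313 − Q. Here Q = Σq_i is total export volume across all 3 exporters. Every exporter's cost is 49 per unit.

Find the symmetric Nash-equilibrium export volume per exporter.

66

A representative exporter's profit is π_i = q_i(313 − Q) − 49q_i, with Q = q_i + Σ_{j≠i} q_j.
First-order condition: 264 − 2q_i − Σ_{j≠i} q_j = 0.
In a symmetric equilibrium every exporter chooses the same q, so Σ_{j≠i} q_j = 2q. The condition becomes 264 − 4q = 0, giving q = 264/4 = 66.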